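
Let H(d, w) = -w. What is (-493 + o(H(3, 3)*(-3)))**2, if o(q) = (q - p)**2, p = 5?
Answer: 227529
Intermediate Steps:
o(q) = (-5 + q)**2 (o(q) = (q - 1*5)**2 = (q - 5)**2 = (-5 + q)**2)
(-493 + o(H(3, 3)*(-3)))**2 = (-493 + (-5 - 1*3*(-3))**2)**2 = (-493 + (-5 - 3*(-3))**2)**2 = (-493 + (-5 + 9)**2)**2 = (-493 + 4**2)**2 = (-493 + 16)**2 = (-477)**2 = 227529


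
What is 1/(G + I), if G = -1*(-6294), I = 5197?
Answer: 1/11491 ≈ 8.7025e-5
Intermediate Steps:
G = 6294
1/(G + I) = 1/(6294 + 5197) = 1/11491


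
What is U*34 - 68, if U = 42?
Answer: 1360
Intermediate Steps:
U*34 - 68 = 42*34 - 68 = 1428 - 68 = 1360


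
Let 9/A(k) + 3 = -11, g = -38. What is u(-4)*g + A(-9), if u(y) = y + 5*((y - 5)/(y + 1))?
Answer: -5861/14 ≈ -418.64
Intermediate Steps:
A(k) = -9/14 (A(k) = 9/(-3 - 11) = 9/(-14) = 9*(-1/14) = -9/14)
u(y) = y + 5*(-5 + y)/(1 + y) (u(y) = y + 5*((-5 + y)/(1 + y)) = y + 5*(-5 + y)/(1 + y))
u(-4)*g + A(-9) = ((-25 + (-4)**2 + 6*(-4))/(1 - 4))*(-38) - 9/14 = ((-25 + 16 - 24)/(-3))*(-38) - 9/14 = -1/3*(-33)*(-38) - 9/14 = 11*(-38) - 9/14 = -418 - 9/14 = -5861/14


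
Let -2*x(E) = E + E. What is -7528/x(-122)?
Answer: -3764/61 ≈ -61.705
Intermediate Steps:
x(E) = -E (x(E) = -(E + E)/2 = -E)
-7528/x(-122) = -7528/((-1*(-122))) = -7528/122 = -7528*1/122 = -3764/61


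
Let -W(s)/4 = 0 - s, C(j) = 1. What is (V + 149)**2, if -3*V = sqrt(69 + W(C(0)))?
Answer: (447 - sqrt(73))**2/9 ≈ 21360.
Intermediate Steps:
W(s) = 4*s (W(s) = -4*(0 - s) = -(-4)*s = 4*s)
V = -sqrt(73)/3 (V = -sqrt(69 + 4*1)/3 = -sqrt(69 + 4)/3 = -sqrt(73)/3 ≈ -2.8480)
(V + 149)**2 = (-sqrt(73)/3 + 149)**2 = (149 - sqrt(73)/3)**2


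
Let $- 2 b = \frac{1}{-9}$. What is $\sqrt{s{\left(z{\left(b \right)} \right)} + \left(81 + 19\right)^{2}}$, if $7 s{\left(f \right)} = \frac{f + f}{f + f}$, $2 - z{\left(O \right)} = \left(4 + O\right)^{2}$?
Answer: $\frac{\sqrt{490007}}{7} \approx 100.0$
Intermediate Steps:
$b = \frac{1}{18}$ ($b = - \frac{1}{2 \left(-9\right)} = \left(- \frac{1}{2}\right) \left(- \frac{1}{9}\right) = \frac{1}{18} \approx 0.055556$)
$z{\left(O \right)} = 2 - \left(4 + O\right)^{2}$
$s{\left(f \right)} = \frac{1}{7}$ ($s{\left(f \right)} = \frac{\left(f + f\right) \frac{1}{f + f}}{7} = \frac{2 f \frac{1}{2 f}}{7} = \frac{1}{7} \cdot 1 = \frac{1}{7}$)
$\sqrt{s{\left(z{\left(b \right)} \right)} + \left(81 + 19\right)^{2}} = \sqrt{\frac{1}{7} + \left(81 + 19\right)^{2}} = \sqrt{\frac{1}{7} + 100^{2}} = \sqrt{\frac{1}{7} + 10000} = \sqrt{\frac{70001}{7}} = \frac{\sqrt{490007}}{7}$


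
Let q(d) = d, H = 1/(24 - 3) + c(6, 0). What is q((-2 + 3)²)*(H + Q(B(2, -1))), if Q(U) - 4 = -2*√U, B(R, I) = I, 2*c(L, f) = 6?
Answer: 148/21 - 2*I ≈ 7.0476 - 2.0*I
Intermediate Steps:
c(L, f) = 3 (c(L, f) = (½)*6 = 3)
Q(U) = 4 - 2*√U
H = 64/21 (H = 1/(24 - 3) + 3 = 1/21 + 3 = 64/21 ≈ 3.0476)
q((-2 + 3)²)*(H + Q(B(2, -1))) = (-2 + 3)²*(64/21 + (4 - 2*I)) = 1²*(64/21 + (4 - 2*I)) = 1*(148/21 - 2*I) = 148/21 - 2*I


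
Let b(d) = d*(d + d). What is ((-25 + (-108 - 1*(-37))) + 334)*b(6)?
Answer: 17136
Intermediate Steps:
b(d) = 2*d² (b(d) = d*(2*d) = 2*d²)
((-25 + (-108 - 1*(-37))) + 334)*b(6) = ((-25 + (-108 - 1*(-37))) + 334)*(2*6²) = ((-25 + (-108 + 37)) + 334)*(2*36) = ((-25 - 71) + 334)*72 = (-96 + 334)*72 = 238*72 = 17136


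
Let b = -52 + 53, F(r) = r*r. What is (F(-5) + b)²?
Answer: 676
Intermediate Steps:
F(r) = r²
b = 1
(F(-5) + b)² = ((-5)² + 1)² = (25 + 1)² = 26² = 676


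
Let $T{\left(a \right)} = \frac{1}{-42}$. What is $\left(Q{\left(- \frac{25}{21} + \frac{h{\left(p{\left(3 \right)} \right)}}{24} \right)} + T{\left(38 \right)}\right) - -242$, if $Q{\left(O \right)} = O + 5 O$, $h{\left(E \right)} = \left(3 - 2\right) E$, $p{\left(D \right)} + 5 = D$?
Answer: $\frac{703}{3} \approx 234.33$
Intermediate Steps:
$T{\left(a \right)} = - \frac{1}{42}$
$p{\left(D \right)} = -5 + D$
$h{\left(E \right)} = E$ ($h{\left(E \right)} = 1 E = E$)
$Q{\left(O \right)} = 6 O$
$\left(Q{\left(- \frac{25}{21} + \frac{h{\left(p{\left(3 \right)} \right)}}{24} \right)} + T{\left(38 \right)}\right) - -242 = \left(6 \left(- \frac{25}{21} + \frac{-5 + 3}{24}\right) - \frac{1}{42}\right) - -242 = \left(6 \left(\left(-25\right) \frac{1}{21} - \frac{1}{12}\right) - \frac{1}{42}\right) + 242 = \left(6 \left(- \frac{25}{21} - \frac{1}{12}\right) - \frac{1}{42}\right) + 242 = \left(6 \left(- \frac{107}{84}\right) - \frac{1}{42}\right) + 242 = \left(- \frac{107}{14} - \frac{1}{42}\right) + 242 = - \frac{23}{3} + 242 = \frac{703}{3}$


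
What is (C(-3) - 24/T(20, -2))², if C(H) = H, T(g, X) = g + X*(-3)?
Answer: 2601/169 ≈ 15.391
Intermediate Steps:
T(g, X) = g - 3*X
(C(-3) - 24/T(20, -2))² = (-3 - 24/(20 - 3*(-2)))² = (-3 - 24/(20 + 6))² = (-3 - 24/26)² = (-3 - 24*1/26)² = (-3 - 12/13)² = (-51/13)² = 2601/169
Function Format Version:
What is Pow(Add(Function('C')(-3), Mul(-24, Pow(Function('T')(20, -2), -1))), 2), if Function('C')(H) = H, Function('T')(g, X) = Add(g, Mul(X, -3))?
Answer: Rational(2601, 169) ≈ 15.391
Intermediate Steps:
Function('T')(g, X) = Add(g, Mul(-3, X))
Pow(Add(Function('C')(-3), Mul(-24, Pow(Function('T')(20, -2), -1))), 2) = Pow(Add(-3, Mul(-24, Pow(Add(20, Mul(-3, -2)), -1))), 2) = Pow(Add(-3, Mul(-24, Pow(Add(20, 6), -1))), 2) = Pow(Add(-3, Mul(-24, Pow(26, -1))), 2) = Pow(Add(-3, Mul(-24, Rational(1, 26))), 2) = Pow(Add(-3, Rational(-12, 13)), 2) = Pow(Rational(-51, 13), 2) = Rational(2601, 169)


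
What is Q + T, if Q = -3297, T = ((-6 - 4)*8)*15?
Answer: -4497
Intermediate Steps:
T = -1200 (T = -10*8*15 = -80*15 = -1200)
Q + T = -3297 - 1200 = -4497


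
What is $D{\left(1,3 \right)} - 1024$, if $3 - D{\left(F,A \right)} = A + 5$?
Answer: $-1029$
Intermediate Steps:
$D{\left(F,A \right)} = -2 - A$ ($D{\left(F,A \right)} = 3 - \left(A + 5\right) = 3 - \left(5 + A\right) = -2 - A$)
$D{\left(1,3 \right)} - 1024 = \left(-2 - 3\right) - 1024 = -5 - 1024 = -1029$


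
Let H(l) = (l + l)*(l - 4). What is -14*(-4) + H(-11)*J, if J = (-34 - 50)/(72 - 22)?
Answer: -2492/5 ≈ -498.40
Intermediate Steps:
H(l) = 2*l*(-4 + l) (H(l) = (2*l)*(-4 + l) = 2*l*(-4 + l))
J = -42/25 (J = -84/50 = -84*1/50 = -42/25 ≈ -1.6800)
-14*(-4) + H(-11)*J = -14*(-4) + (2*(-11)*(-4 - 11))*(-42/25) = 56 + (2*(-11)*(-15))*(-42/25) = 56 + 330*(-42/25) = 56 - 2772/5 = -2492/5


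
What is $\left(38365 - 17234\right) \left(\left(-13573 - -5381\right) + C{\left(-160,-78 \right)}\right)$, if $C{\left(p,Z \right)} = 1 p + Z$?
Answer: $-178134330$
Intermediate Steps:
$C{\left(p,Z \right)} = Z + p$ ($C{\left(p,Z \right)} = p + Z = Z + p$)
$\left(38365 - 17234\right) \left(\left(-13573 - -5381\right) + C{\left(-160,-78 \right)}\right) = \left(38365 - 17234\right) \left(\left(-13573 - -5381\right) - 238\right) = 21131 \left(\left(-13573 + 5381\right) - 238\right) = 21131 \left(-8192 - 238\right) = 21131 \left(-8430\right) = -178134330$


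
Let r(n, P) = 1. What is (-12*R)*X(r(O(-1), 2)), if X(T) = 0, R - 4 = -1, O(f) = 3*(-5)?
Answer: 0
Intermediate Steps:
O(f) = -15
R = 3 (R = 4 - 1 = 3)
(-12*R)*X(r(O(-1), 2)) = -12*3*0 = -36*0 = 0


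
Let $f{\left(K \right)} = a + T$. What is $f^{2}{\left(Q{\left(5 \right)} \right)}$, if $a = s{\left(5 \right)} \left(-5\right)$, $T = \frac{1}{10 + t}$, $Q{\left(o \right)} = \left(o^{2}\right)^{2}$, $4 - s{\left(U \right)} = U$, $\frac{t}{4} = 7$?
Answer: $\frac{36481}{1444} \approx 25.264$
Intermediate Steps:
$t = 28$ ($t = 4 \cdot 7 = 28$)
$s{\left(U \right)} = 4 - U$
$Q{\left(o \right)} = o^{4}$
$T = \frac{1}{38}$ ($T = \frac{1}{10 + 28} = \frac{1}{38} \approx 0.026316$)
$a = 5$ ($a = \left(4 - 5\right) \left(-5\right) = \left(-1\right) \left(-5\right) = 5$)
$f{\left(K \right)} = \frac{191}{38}$ ($f{\left(K \right)} = 5 + \frac{1}{38} = \frac{191}{38}$)
$f^{2}{\left(Q{\left(5 \right)} \right)} = \left(\frac{191}{38}\right)^{2} = \frac{36481}{1444}$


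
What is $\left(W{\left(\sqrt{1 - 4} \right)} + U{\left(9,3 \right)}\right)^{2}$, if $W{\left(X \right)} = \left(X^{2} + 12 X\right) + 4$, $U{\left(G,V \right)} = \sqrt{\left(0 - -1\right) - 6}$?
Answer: $\left(1 + i \sqrt{5} + 12 i \sqrt{3}\right)^{2} \approx -528.95 + 46.041 i$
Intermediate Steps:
$U{\left(G,V \right)} = i \sqrt{5}$ ($U{\left(G,V \right)} = \sqrt{\left(0 + 1\right) - 6} = \sqrt{1 - 6} = \sqrt{-5} = i \sqrt{5}$)
$W{\left(X \right)} = 4 + X^{2} + 12 X$
$\left(W{\left(\sqrt{1 - 4} \right)} + U{\left(9,3 \right)}\right)^{2} = \left(\left(4 + \left(\sqrt{1 - 4}\right)^{2} + 12 \sqrt{1 - 4}\right) + i \sqrt{5}\right)^{2} = \left(\left(4 + \left(\sqrt{-3}\right)^{2} + 12 \sqrt{-3}\right) + i \sqrt{5}\right)^{2} = \left(\left(4 + \left(i \sqrt{3}\right)^{2} + 12 i \sqrt{3}\right) + i \sqrt{5}\right)^{2} = \left(\left(4 - 3 + 12 i \sqrt{3}\right) + i \sqrt{5}\right)^{2} = \left(\left(1 + 12 i \sqrt{3}\right) + i \sqrt{5}\right)^{2} = \left(1 + i \sqrt{5} + 12 i \sqrt{3}\right)^{2}$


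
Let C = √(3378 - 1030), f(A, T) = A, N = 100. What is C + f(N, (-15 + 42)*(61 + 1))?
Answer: 100 + 2*√587 ≈ 148.46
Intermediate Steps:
C = 2*√587 (C = √2348 = 2*√587 ≈ 48.456)
C + f(N, (-15 + 42)*(61 + 1)) = 2*√587 + 100 = 100 + 2*√587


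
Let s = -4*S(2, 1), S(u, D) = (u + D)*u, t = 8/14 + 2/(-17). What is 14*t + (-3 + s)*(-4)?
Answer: 1944/17 ≈ 114.35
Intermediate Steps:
t = 54/119 (t = 8*(1/14) + 2*(-1/17) = 4/7 - 2/17 = 54/119 ≈ 0.45378)
S(u, D) = u*(D + u) (S(u, D) = (D + u)*u = u*(D + u))
s = -24 (s = -8*(1 + 2) = -8*3 = -4*6 = -24)
14*t + (-3 + s)*(-4) = 14*(54/119) + (-3 - 24)*(-4) = 108/17 - 27*(-4) = 108/17 + 108 = 1944/17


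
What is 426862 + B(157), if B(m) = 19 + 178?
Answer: 427059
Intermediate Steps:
B(m) = 197
426862 + B(157) = 426862 + 197 = 427059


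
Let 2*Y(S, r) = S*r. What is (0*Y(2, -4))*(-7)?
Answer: 0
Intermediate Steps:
Y(S, r) = S*r/2 (Y(S, r) = (S*r)/2 = S*r/2)
(0*Y(2, -4))*(-7) = (0*((½)*2*(-4)))*(-7) = (0*(-4))*(-7) = 0*(-7) = 0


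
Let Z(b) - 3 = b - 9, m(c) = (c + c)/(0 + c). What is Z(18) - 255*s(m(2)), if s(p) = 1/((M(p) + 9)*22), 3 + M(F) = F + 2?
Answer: 477/44 ≈ 10.841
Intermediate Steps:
m(c) = 2 (m(c) = (2*c)/c = 2)
Z(b) = -6 + b (Z(b) = 3 + (b - 9) = 3 + (-9 + b) = -6 + b)
M(F) = -1 + F (M(F) = -3 + (F + 2) = -3 + (2 + F) = -1 + F)
s(p) = 1/(22*(8 + p)) (s(p) = 1/(((-1 + p) + 9)*22) = (1/22)/(8 + p) = 1/(22*(8 + p)))
Z(18) - 255*s(m(2)) = (-6 + 18) - 255/(22*(8 + 2)) = 12 - 255/(22*10) = 12 - 255*1/220 = 12 - 51/44 = 477/44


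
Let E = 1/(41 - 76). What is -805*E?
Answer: 23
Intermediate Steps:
E = -1/35 (E = 1/(-35) = -1/35 ≈ -0.028571)
-805*E = -805*(-1/35) = 23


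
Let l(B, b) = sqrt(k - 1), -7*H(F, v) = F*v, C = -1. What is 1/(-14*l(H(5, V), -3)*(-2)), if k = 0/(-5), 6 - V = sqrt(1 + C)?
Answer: -I/28 ≈ -0.035714*I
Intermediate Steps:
V = 6 (V = 6 - sqrt(1 - 1) = 6 - sqrt(0) = 6 - 1*0 = 6 + 0 = 6)
H(F, v) = -F*v/7
k = 0 (k = 0*(-1/5) = 0)
l(B, b) = I (l(B, b) = sqrt(0 - 1) = sqrt(-1) = I)
1/(-14*l(H(5, V), -3)*(-2)) = 1/(-14*I*(-2)) = 1/(28*I) = -I/28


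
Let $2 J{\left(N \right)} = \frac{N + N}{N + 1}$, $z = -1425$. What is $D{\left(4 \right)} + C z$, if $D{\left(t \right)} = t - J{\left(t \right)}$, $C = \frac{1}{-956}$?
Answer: $\frac{22421}{4780} \approx 4.6906$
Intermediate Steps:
$J{\left(N \right)} = \frac{N}{1 + N}$ ($J{\left(N \right)} = \frac{\left(N + N\right) \frac{1}{N + 1}}{2} = \frac{2 N \frac{1}{1 + N}}{2} = \frac{N}{1 + N}$)
$C = - \frac{1}{956} \approx -0.001046$
$D{\left(t \right)} = t - \frac{t}{1 + t}$
$D{\left(4 \right)} + C z = \frac{4^{2}}{1 + 4} - - \frac{1425}{956} = \frac{16}{5} + \frac{1425}{956} = \frac{22421}{4780}$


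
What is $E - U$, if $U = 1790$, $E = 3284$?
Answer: $1494$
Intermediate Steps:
$E - U = 3284 - 1790 = 1494$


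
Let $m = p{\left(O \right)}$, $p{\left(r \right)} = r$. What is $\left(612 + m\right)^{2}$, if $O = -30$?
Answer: $338724$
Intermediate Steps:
$m = -30$
$\left(612 + m\right)^{2} = \left(612 - 30\right)^{2} = 582^{2} = 338724$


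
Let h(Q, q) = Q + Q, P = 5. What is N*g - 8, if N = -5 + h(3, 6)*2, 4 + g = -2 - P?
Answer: -85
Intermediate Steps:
h(Q, q) = 2*Q
g = -11 (g = -4 + (-2 - 1*5) = -4 + (-2 - 5) = -4 - 7 = -11)
N = 7 (N = -5 + (2*3)*2 = -5 + 6*2 = -5 + 12 = 7)
N*g - 8 = 7*(-11) - 8 = -77 - 8 = -85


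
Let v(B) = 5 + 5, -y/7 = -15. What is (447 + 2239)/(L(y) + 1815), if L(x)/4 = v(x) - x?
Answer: 2686/1435 ≈ 1.8718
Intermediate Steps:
y = 105 (y = -7*(-15) = 105)
v(B) = 10
L(x) = 40 - 4*x (L(x) = 4*(10 - x) = 40 - 4*x)
(447 + 2239)/(L(y) + 1815) = (447 + 2239)/((40 - 4*105) + 1815) = 2686/((40 - 420) + 1815) = 2686/(-380 + 1815) = 2686/1435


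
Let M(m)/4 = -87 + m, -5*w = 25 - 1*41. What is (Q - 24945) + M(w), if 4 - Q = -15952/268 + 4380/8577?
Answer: -24152140333/957765 ≈ -25217.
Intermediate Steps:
w = 16/5 (w = -(25 - 1*41)/5 = -(25 - 41)/5 = -1/5*(-16) = 16/5 ≈ 3.2000)
M(m) = -348 + 4*m (M(m) = 4*(-87 + m) = -348 + 4*m)
Q = 12070084/191553 (Q = 4 - (-15952/268 + 4380/8577) = 4 - (-15952*1/268 + 4380*(1/8577)) = 4 - (-3988/67 + 1460/2859) = 4 - 1*(-11303872/191553) = 4 + 11303872/191553 = 12070084/191553 ≈ 63.012)
(Q - 24945) + M(w) = (12070084/191553 - 24945) + (-348 + 4*(16/5)) = -4766219501/191553 + (-348 + 64/5) = -4766219501/191553 - 1676/5 = -24152140333/957765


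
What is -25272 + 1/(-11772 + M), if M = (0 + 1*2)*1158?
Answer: -238972033/9456 ≈ -25272.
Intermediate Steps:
M = 2316 (M = (0 + 2)*1158 = 2*1158 = 2316)
-25272 + 1/(-11772 + M) = -25272 + 1/(-11772 + 2316) = -25272 + 1/(-9456) = -25272 - 1/9456 = -238972033/9456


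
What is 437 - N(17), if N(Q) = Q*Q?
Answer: 148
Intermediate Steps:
N(Q) = Q²
437 - N(17) = 437 - 1*17² = 437 - 1*289 = 437 - 289 = 148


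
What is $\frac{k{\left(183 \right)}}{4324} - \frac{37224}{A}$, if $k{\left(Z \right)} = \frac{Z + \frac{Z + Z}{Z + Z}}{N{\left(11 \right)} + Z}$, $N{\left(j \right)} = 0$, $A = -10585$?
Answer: $\frac{320184794}{91041585} \approx 3.5169$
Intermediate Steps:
$k{\left(Z \right)} = \frac{1 + Z}{Z}$ ($k{\left(Z \right)} = \frac{Z + \frac{Z + Z}{Z + Z}}{0 + Z} = \frac{Z + \frac{2 Z}{2 Z}}{Z} = \frac{Z + 2 Z \frac{1}{2 Z}}{Z} = \frac{Z + 1}{Z} = \frac{1 + Z}{Z}$)
$\frac{k{\left(183 \right)}}{4324} - \frac{37224}{A} = \frac{\frac{1}{183} \left(1 + 183\right)}{4324} - \frac{37224}{-10585} = \frac{1}{183} \cdot 184 \cdot \frac{1}{4324} - - \frac{37224}{10585} = \frac{184}{183} \cdot \frac{1}{4324} + \frac{37224}{10585} = \frac{2}{8601} + \frac{37224}{10585} = \frac{320184794}{91041585}$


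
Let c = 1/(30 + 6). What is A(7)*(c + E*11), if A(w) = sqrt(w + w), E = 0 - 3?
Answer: -1187*sqrt(14)/36 ≈ -123.37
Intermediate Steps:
E = -3
A(w) = sqrt(2)*sqrt(w) (A(w) = sqrt(2*w) = sqrt(2)*sqrt(w))
c = 1/36 ≈ 0.027778
A(7)*(c + E*11) = (sqrt(2)*sqrt(7))*(1/36 - 3*11) = sqrt(14)*(1/36 - 33) = sqrt(14)*(-1187/36) = -1187*sqrt(14)/36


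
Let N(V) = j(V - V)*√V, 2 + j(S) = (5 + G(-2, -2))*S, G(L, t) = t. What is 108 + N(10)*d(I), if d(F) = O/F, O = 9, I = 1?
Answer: 108 - 18*√10 ≈ 51.079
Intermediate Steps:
d(F) = 9/F
j(S) = -2 + 3*S (j(S) = -2 + (5 - 2)*S = -2 + 3*S)
N(V) = -2*√V (N(V) = (-2 + 3*(V - V))*√V = (-2 + 3*0)*√V = (-2 + 0)*√V = -2*√V)
108 + N(10)*d(I) = 108 + (-2*√10)*(9/1) = 108 + (-2*√10)*(9*1) = 108 - 2*√10*9 = 108 - 18*√10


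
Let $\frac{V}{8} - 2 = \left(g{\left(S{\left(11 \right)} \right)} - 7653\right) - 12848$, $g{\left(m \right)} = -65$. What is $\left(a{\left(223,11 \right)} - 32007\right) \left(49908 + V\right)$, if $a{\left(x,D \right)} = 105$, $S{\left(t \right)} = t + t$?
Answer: $3656096808$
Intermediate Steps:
$S{\left(t \right)} = 2 t$
$V = -164512$ ($V = 16 + 8 \left(\left(-65 - 7653\right) - 12848\right) = 16 + 8 \left(-7718 - 12848\right) = 16 + 8 \left(-20566\right) = 16 - 164528 = -164512$)
$\left(a{\left(223,11 \right)} - 32007\right) \left(49908 + V\right) = \left(105 - 32007\right) \left(49908 - 164512\right) = \left(-31902\right) \left(-114604\right) = 3656096808$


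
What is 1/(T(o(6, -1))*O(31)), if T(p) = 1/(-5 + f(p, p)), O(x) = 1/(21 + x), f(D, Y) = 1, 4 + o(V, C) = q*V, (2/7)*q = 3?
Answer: -208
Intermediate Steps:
q = 21/2 (q = (7/2)*3 = 21/2 ≈ 10.500)
o(V, C) = -4 + 21*V/2
T(p) = -1/4 (T(p) = 1/(-5 + 1) = 1/(-4) = -1/4)
1/(T(o(6, -1))*O(31)) = 1/(-1/(4*(21 + 31))) = 1/(-1/4/52) = 1/(-1/4*1/52) = 1/(-1/208) = -208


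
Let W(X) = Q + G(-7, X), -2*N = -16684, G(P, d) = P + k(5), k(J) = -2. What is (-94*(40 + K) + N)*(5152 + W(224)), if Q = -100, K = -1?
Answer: 23581068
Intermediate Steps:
G(P, d) = -2 + P (G(P, d) = P - 2 = -2 + P)
N = 8342 (N = -1/2*(-16684) = 8342)
W(X) = -109 (W(X) = -100 + (-2 - 7) = -100 - 9 = -109)
(-94*(40 + K) + N)*(5152 + W(224)) = (-94*(40 - 1) + 8342)*(5152 - 109) = (-94*39 + 8342)*5043 = (-3666 + 8342)*5043 = 4676*5043 = 23581068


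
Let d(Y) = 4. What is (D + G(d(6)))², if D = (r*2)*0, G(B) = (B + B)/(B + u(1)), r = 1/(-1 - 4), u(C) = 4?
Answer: 1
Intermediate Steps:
r = -⅕ (r = 1/(-5) = -⅕ ≈ -0.20000)
G(B) = 2*B/(4 + B) (G(B) = (B + B)/(B + 4) = (2*B)/(4 + B) = 2*B/(4 + B))
D = 0 (D = -⅕*2*0 = -⅖*0 = 0)
(D + G(d(6)))² = (0 + 2*4/(4 + 4))² = (0 + 2*4/8)² = (0 + 2*4*(⅛))² = (0 + 1)² = 1² = 1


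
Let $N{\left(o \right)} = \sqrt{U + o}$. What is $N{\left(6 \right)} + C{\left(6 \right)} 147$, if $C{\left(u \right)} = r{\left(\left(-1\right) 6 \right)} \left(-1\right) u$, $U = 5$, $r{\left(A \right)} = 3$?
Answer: $-2646 + \sqrt{11} \approx -2642.7$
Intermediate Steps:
$C{\left(u \right)} = - 3 u$ ($C{\left(u \right)} = 3 \left(-1\right) u = - 3 u$)
$N{\left(o \right)} = \sqrt{5 + o}$
$N{\left(6 \right)} + C{\left(6 \right)} 147 = \sqrt{5 + 6} + \left(-3\right) 6 \cdot 147 = \sqrt{11} - 2646 = -2646 + \sqrt{11}$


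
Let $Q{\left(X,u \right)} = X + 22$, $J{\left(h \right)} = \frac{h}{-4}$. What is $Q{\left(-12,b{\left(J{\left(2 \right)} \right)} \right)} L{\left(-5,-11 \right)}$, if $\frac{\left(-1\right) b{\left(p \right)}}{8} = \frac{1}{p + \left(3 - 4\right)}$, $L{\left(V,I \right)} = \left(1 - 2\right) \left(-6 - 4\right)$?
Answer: $100$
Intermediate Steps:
$J{\left(h \right)} = - \frac{h}{4}$ ($J{\left(h \right)} = h \left(- \frac{1}{4}\right) = - \frac{h}{4}$)
$L{\left(V,I \right)} = 10$ ($L{\left(V,I \right)} = \left(-1\right) \left(-10\right) = 10$)
$b{\left(p \right)} = - \frac{8}{-1 + p}$ ($b{\left(p \right)} = - \frac{8}{p + \left(3 - 4\right)} = - \frac{8}{p - 1} = - \frac{8}{-1 + p}$)
$Q{\left(X,u \right)} = 22 + X$
$Q{\left(-12,b{\left(J{\left(2 \right)} \right)} \right)} L{\left(-5,-11 \right)} = \left(22 - 12\right) 10 = 10 \cdot 10 = 100$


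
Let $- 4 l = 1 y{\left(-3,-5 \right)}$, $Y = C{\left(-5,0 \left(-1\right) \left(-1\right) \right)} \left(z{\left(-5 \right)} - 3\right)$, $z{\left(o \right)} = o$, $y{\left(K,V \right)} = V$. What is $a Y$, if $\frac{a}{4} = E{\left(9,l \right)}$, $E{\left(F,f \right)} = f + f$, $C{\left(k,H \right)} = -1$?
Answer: $80$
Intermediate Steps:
$Y = 8$ ($Y = - (-5 - 3) = \left(-1\right) \left(-8\right) = 8$)
$l = \frac{5}{4}$ ($l = - \frac{1 \left(-5\right)}{4} = \left(- \frac{1}{4}\right) \left(-5\right) = \frac{5}{4} \approx 1.25$)
$E{\left(F,f \right)} = 2 f$
$a = 10$ ($a = 4 \cdot 2 \cdot \frac{5}{4} = 4 \cdot \frac{5}{2} = 10$)
$a Y = 10 \cdot 8 = 80$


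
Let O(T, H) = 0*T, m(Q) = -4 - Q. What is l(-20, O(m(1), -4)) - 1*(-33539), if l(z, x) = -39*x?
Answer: 33539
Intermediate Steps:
O(T, H) = 0
l(-20, O(m(1), -4)) - 1*(-33539) = -39*0 - 1*(-33539) = 0 + 33539 = 33539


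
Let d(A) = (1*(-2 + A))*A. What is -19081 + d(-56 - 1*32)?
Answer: -11161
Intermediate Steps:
d(A) = A*(-2 + A) (d(A) = (-2 + A)*A = A*(-2 + A))
-19081 + d(-56 - 1*32) = -19081 + (-56 - 1*32)*(-2 + (-56 - 1*32)) = -19081 + (-56 - 32)*(-2 + (-56 - 32)) = -19081 - 88*(-2 - 88) = -19081 - 88*(-90) = -19081 + 7920 = -11161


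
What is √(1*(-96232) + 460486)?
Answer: √364254 ≈ 603.53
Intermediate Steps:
√(1*(-96232) + 460486) = √(-96232 + 460486) = √364254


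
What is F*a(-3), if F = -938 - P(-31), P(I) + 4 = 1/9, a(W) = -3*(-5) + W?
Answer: -33628/3 ≈ -11209.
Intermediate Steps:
a(W) = 15 + W
P(I) = -35/9 (P(I) = -4 + 1/9 = -35/9)
F = -8407/9 (F = -938 - 1*(-35/9) = -938 + 35/9 = -8407/9 ≈ -934.11)
F*a(-3) = -8407*(15 - 3)/9 = -8407/9*12 = -33628/3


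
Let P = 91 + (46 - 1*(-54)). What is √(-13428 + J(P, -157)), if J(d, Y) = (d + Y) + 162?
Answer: 4*I*√827 ≈ 115.03*I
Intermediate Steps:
P = 191 (P = 91 + (46 + 54) = 91 + 100 = 191)
J(d, Y) = 162 + Y + d (J(d, Y) = (Y + d) + 162 = 162 + Y + d)
√(-13428 + J(P, -157)) = √(-13428 + (162 - 157 + 191)) = √(-13428 + 196) = √(-13232) = 4*I*√827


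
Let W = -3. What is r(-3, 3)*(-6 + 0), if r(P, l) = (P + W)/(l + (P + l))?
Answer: 12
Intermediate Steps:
r(P, l) = (-3 + P)/(P + 2*l) (r(P, l) = (P - 3)/(l + (P + l)) = (-3 + P)/(P + 2*l))
r(-3, 3)*(-6 + 0) = ((-3 - 3)/(-3 + 2*3))*(-6 + 0) = (-6/(-3 + 6))*(-6) = (-6/3)*(-6) = ((⅓)*(-6))*(-6) = -2*(-6) = 12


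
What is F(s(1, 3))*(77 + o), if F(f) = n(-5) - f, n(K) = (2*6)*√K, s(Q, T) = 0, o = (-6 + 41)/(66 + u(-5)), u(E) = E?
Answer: 56784*I*√5/61 ≈ 2081.5*I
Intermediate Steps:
o = 35/61 (o = (-6 + 41)/(66 - 5) = 35/61 ≈ 0.57377)
n(K) = 12*√K
F(f) = -f + 12*I*√5 (F(f) = 12*√(-5) - f = 12*(I*√5) - f = 12*I*√5 - f = -f + 12*I*√5)
F(s(1, 3))*(77 + o) = (-1*0 + 12*I*√5)*(77 + 35/61) = (0 + 12*I*√5)*(4732/61) = (12*I*√5)*(4732/61) = 56784*I*√5/61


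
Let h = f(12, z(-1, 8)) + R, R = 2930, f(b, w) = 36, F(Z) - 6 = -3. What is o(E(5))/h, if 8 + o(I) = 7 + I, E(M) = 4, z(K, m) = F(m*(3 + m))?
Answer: 3/2966 ≈ 0.0010115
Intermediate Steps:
F(Z) = 3 (F(Z) = 6 - 3 = 3)
z(K, m) = 3
o(I) = -1 + I (o(I) = -8 + (7 + I) = -1 + I)
h = 2966 (h = 36 + 2930 = 2966)
o(E(5))/h = (-1 + 4)/2966 = 3*(1/2966) = 3/2966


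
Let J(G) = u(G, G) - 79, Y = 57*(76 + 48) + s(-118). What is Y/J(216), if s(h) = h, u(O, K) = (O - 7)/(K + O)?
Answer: -3002400/33919 ≈ -88.517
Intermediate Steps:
u(O, K) = (-7 + O)/(K + O)
Y = 6950 (Y = 57*(76 + 48) - 118 = 57*124 - 118 = 7068 - 118 = 6950)
J(G) = -79 + (-7 + G)/(2*G) (J(G) = (-7 + G)/(G + G) - 79 = (-7 + G)/((2*G)) - 79 = (1/(2*G))*(-7 + G) - 79 = (-7 + G)/(2*G) - 79 = -79 + (-7 + G)/(2*G))
Y/J(216) = 6950/(((½)*(-7 - 157*216)/216)) = 6950/(((½)*(1/216)*(-7 - 33912))) = 6950/(((½)*(1/216)*(-33919))) = 6950/(-33919/432) = 6950*(-432/33919) = -3002400/33919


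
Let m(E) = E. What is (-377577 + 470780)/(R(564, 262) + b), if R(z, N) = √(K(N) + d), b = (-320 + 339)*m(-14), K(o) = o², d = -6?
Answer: -12395999/1059 - 93203*√68638/2118 ≈ -23234.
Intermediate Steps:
b = -266 (b = (-320 + 339)*(-14) = 19*(-14) = -266)
R(z, N) = √(-6 + N²) (R(z, N) = √(N² - 6) = √(-6 + N²))
(-377577 + 470780)/(R(564, 262) + b) = (-377577 + 470780)/(√(-6 + 262²) - 266) = 93203/(√(-6 + 68644) - 266) = 93203/(√68638 - 266) = 93203/(-266 + √68638)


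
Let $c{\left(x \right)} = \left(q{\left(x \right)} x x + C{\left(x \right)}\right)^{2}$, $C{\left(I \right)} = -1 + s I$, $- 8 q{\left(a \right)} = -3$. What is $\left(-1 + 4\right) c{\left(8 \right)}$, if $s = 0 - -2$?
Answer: $4563$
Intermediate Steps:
$q{\left(a \right)} = \frac{3}{8}$ ($q{\left(a \right)} = \left(- \frac{1}{8}\right) \left(-3\right) = \frac{3}{8}$)
$s = 2$ ($s = 0 + 2 = 2$)
$C{\left(I \right)} = -1 + 2 I$
$c{\left(x \right)} = \left(-1 + 2 x + \frac{3 x^{2}}{8}\right)^{2}$ ($c{\left(x \right)} = \left(\frac{3 x}{8} x + \left(-1 + 2 x\right)\right)^{2} = \left(\frac{3 x^{2}}{8} + \left(-1 + 2 x\right)\right)^{2} = \left(-1 + 2 x + \frac{3 x^{2}}{8}\right)^{2}$)
$\left(-1 + 4\right) c{\left(8 \right)} = \left(-1 + 4\right) \frac{\left(-8 + 3 \cdot 8^{2} + 16 \cdot 8\right)^{2}}{64} = 3 \frac{\left(-8 + 3 \cdot 64 + 128\right)^{2}}{64} = 3 \frac{\left(-8 + 192 + 128\right)^{2}}{64} = 3 \frac{312^{2}}{64} = 3 \cdot \frac{1}{64} \cdot 97344 = 3 \cdot 1521 = 4563$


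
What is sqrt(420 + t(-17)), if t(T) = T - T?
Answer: 2*sqrt(105) ≈ 20.494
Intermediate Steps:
t(T) = 0
sqrt(420 + t(-17)) = sqrt(420 + 0) = sqrt(420) = 2*sqrt(105)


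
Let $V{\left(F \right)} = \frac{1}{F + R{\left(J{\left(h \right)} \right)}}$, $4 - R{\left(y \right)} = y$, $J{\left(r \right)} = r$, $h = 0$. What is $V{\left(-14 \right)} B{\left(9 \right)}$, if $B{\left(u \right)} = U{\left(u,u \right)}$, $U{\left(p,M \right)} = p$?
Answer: $- \frac{9}{10} \approx -0.9$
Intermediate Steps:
$R{\left(y \right)} = 4 - y$
$B{\left(u \right)} = u$
$V{\left(F \right)} = \frac{1}{4 + F}$ ($V{\left(F \right)} = \frac{1}{F + \left(4 - 0\right)} = \frac{1}{F + \left(4 + 0\right)} = \frac{1}{F + 4} = \frac{1}{4 + F}$)
$V{\left(-14 \right)} B{\left(9 \right)} = \frac{1}{4 - 14} \cdot 9 = \frac{1}{-10} \cdot 9 = \left(- \frac{1}{10}\right) 9 = - \frac{9}{10}$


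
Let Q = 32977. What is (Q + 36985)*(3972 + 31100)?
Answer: 2453707264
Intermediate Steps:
(Q + 36985)*(3972 + 31100) = (32977 + 36985)*(3972 + 31100) = 69962*35072 = 2453707264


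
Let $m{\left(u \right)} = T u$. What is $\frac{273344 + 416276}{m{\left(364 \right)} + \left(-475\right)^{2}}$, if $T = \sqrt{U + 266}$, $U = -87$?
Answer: $\frac{155595512500}{50882923841} - \frac{251021680 \sqrt{179}}{50882923841} \approx 2.9919$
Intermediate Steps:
$T = \sqrt{179}$ ($T = \sqrt{-87 + 266} = \sqrt{179} \approx 13.379$)
$m{\left(u \right)} = u \sqrt{179}$ ($m{\left(u \right)} = \sqrt{179} u = u \sqrt{179}$)
$\frac{273344 + 416276}{m{\left(364 \right)} + \left(-475\right)^{2}} = \frac{273344 + 416276}{364 \sqrt{179} + \left(-475\right)^{2}} = \frac{689620}{364 \sqrt{179} + 225625} = \frac{689620}{225625 + 364 \sqrt{179}}$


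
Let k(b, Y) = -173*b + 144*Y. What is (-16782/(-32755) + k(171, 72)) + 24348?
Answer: 168148197/32755 ≈ 5133.5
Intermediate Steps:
(-16782/(-32755) + k(171, 72)) + 24348 = (-16782/(-32755) + (-173*171 + 144*72)) + 24348 = (-16782*(-1/32755) + (-29583 + 10368)) + 24348 = (16782/32755 - 19215) + 24348 = -629370543/32755 + 24348 = 168148197/32755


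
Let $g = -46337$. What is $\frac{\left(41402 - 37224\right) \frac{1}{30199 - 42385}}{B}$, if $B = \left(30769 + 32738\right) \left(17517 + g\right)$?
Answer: $\frac{2089}{11151845711820} \approx 1.8732 \cdot 10^{-10}$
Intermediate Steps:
$B = -1830271740$ ($B = \left(30769 + 32738\right) \left(17517 - 46337\right) = 63507 \left(-28820\right) = -1830271740$)
$\frac{\left(41402 - 37224\right) \frac{1}{30199 - 42385}}{B} = \frac{\left(41402 - 37224\right) \frac{1}{30199 - 42385}}{-1830271740} = \frac{4178}{-12186} \left(- \frac{1}{1830271740}\right) = 4178 \left(- \frac{1}{12186}\right) \left(- \frac{1}{1830271740}\right) = \left(- \frac{2089}{6093}\right) \left(- \frac{1}{1830271740}\right) = \frac{2089}{11151845711820}$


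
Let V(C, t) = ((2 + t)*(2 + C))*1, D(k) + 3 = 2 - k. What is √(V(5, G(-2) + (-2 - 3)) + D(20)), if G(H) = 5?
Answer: I*√7 ≈ 2.6458*I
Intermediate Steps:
D(k) = -1 - k (D(k) = -3 + (2 - k) = -1 - k)
V(C, t) = (2 + C)*(2 + t) (V(C, t) = ((2 + C)*(2 + t))*1 = (2 + C)*(2 + t))
√(V(5, G(-2) + (-2 - 3)) + D(20)) = √((4 + 2*5 + 2*(5 + (-2 - 3)) + 5*(5 + (-2 - 3))) + (-1 - 1*20)) = √((4 + 10 + 2*(5 - 5) + 5*(5 - 5)) + (-1 - 20)) = √((4 + 10 + 2*0 + 5*0) - 21) = √((4 + 10 + 0 + 0) - 21) = √(14 - 21) = √(-7) = I*√7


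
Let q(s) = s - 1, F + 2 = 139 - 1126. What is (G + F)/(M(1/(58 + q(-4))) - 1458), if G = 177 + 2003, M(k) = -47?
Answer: -1191/1505 ≈ -0.79136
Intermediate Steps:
F = -989 (F = -2 + (139 - 1126) = -2 - 987 = -989)
q(s) = -1 + s
G = 2180
(G + F)/(M(1/(58 + q(-4))) - 1458) = (2180 - 989)/(-47 - 1458) = 1191/(-1505) = 1191*(-1/1505) = -1191/1505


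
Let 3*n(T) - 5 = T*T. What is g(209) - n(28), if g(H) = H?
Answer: -54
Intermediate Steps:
n(T) = 5/3 + T**2/3 (n(T) = 5/3 + (T*T)/3 = 5/3 + T**2/3)
g(209) - n(28) = 209 - (5/3 + (1/3)*28**2) = 209 - (5/3 + (1/3)*784) = 209 - (5/3 + 784/3) = 209 - 1*263 = 209 - 263 = -54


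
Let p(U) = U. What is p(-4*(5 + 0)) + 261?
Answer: 241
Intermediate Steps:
p(-4*(5 + 0)) + 261 = -4*(5 + 0) + 261 = -4*5 + 261 = -20 + 261 = 241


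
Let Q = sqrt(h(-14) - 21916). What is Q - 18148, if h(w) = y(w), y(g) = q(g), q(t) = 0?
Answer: -18148 + 2*I*sqrt(5479) ≈ -18148.0 + 148.04*I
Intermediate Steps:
y(g) = 0
h(w) = 0
Q = 2*I*sqrt(5479) (Q = sqrt(0 - 21916) = sqrt(-21916) = 2*I*sqrt(5479) ≈ 148.04*I)
Q - 18148 = 2*I*sqrt(5479) - 18148 = -18148 + 2*I*sqrt(5479)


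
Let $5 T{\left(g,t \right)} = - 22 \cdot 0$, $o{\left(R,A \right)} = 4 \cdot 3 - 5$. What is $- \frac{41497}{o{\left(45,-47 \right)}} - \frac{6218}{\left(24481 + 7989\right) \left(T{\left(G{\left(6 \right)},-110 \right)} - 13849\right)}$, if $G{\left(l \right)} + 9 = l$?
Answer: $- \frac{9330123835192}{1573869605} \approx -5928.1$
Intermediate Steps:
$G{\left(l \right)} = -9 + l$
$o{\left(R,A \right)} = 7$ ($o{\left(R,A \right)} = 12 - 5 = 7$)
$T{\left(g,t \right)} = 0$ ($T{\left(g,t \right)} = \frac{\left(-1\right) 22 \cdot 0}{5} = \frac{\left(-1\right) 0}{5} = \frac{1}{5} \cdot 0 = 0$)
$- \frac{41497}{o{\left(45,-47 \right)}} - \frac{6218}{\left(24481 + 7989\right) \left(T{\left(G{\left(6 \right)},-110 \right)} - 13849\right)} = - \frac{41497}{7} - \frac{6218}{\left(24481 + 7989\right) \left(0 - 13849\right)} = \left(-41497\right) \frac{1}{7} - \frac{6218}{32470 \left(-13849\right)} = - \frac{41497}{7} - \frac{6218}{-449677030} = - \frac{41497}{7} - - \frac{3109}{224838515} = - \frac{41497}{7} + \frac{3109}{224838515} = - \frac{9330123835192}{1573869605}$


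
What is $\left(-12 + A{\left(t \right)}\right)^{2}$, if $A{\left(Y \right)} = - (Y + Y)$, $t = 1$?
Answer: $196$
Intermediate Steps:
$A{\left(Y \right)} = - 2 Y$
$\left(-12 + A{\left(t \right)}\right)^{2} = \left(-12 - 2\right)^{2} = \left(-14\right)^{2} = 196$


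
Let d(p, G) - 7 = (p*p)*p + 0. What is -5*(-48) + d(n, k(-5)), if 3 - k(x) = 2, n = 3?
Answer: 274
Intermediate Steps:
k(x) = 1 (k(x) = 3 - 1*2 = 3 - 2 = 1)
d(p, G) = 7 + p³ (d(p, G) = 7 + ((p*p)*p + 0) = 7 + (p²*p + 0) = 7 + (p³ + 0) = 7 + p³)
-5*(-48) + d(n, k(-5)) = -5*(-48) + (7 + 3³) = 240 + (7 + 27) = 240 + 34 = 274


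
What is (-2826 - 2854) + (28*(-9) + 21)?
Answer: -5911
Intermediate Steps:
(-2826 - 2854) + (28*(-9) + 21) = -5680 + (-252 + 21) = -5680 - 231 = -5911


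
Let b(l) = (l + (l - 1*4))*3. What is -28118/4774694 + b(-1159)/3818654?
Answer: -35158357894/4558226085469 ≈ -0.0077132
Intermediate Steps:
b(l) = -12 + 6*l (b(l) = (l + (l - 4))*3 = (l + (-4 + l))*3 = (-4 + 2*l)*3 = -12 + 6*l)
-28118/4774694 + b(-1159)/3818654 = -28118/4774694 + (-12 + 6*(-1159))/3818654 = -28118*1/4774694 + (-12 - 6954)*(1/3818654) = -14059/2387347 - 6966*1/3818654 = -14059/2387347 - 3483/1909327 = -35158357894/4558226085469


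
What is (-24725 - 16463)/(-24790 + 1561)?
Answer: 41188/23229 ≈ 1.7731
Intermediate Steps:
(-24725 - 16463)/(-24790 + 1561) = -41188/(-23229) = -41188*(-1/23229) = 41188/23229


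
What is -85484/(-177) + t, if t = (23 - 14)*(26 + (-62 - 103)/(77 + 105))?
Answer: 22833319/32214 ≈ 708.80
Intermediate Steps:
t = 41103/182 (t = 9*(26 - 165/182) = 9*(4567/182) = 41103/182 ≈ 225.84)
-85484/(-177) + t = -85484/(-177) + 41103/182 = -85484*(-1)/177 + 41103/182 = -172*(-497/177) + 41103/182 = 85484/177 + 41103/182 = 22833319/32214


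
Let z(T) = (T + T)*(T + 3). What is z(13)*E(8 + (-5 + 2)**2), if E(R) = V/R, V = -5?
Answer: -2080/17 ≈ -122.35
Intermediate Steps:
z(T) = 2*T*(3 + T) (z(T) = (2*T)*(3 + T) = 2*T*(3 + T))
E(R) = -5/R
z(13)*E(8 + (-5 + 2)**2) = (2*13*(3 + 13))*(-5/(8 + (-5 + 2)**2)) = (2*13*16)*(-5/(8 + (-3)**2)) = 416*(-5/(8 + 9)) = 416*(-5/17) = -2080/17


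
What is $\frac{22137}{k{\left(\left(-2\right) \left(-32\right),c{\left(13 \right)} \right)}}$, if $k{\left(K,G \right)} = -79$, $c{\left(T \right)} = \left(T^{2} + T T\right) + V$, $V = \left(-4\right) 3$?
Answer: $- \frac{22137}{79} \approx -280.22$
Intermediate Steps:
$V = -12$
$c{\left(T \right)} = -12 + 2 T^{2}$ ($c{\left(T \right)} = \left(T^{2} + T T\right) - 12 = \left(T^{2} + T^{2}\right) - 12 = 2 T^{2} - 12 = -12 + 2 T^{2}$)
$\frac{22137}{k{\left(\left(-2\right) \left(-32\right),c{\left(13 \right)} \right)}} = \frac{22137}{-79} = 22137 \left(- \frac{1}{79}\right) = - \frac{22137}{79}$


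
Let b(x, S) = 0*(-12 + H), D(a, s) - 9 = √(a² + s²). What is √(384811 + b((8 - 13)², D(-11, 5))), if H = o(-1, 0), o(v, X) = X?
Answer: √384811 ≈ 620.33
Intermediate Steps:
D(a, s) = 9 + √(a² + s²)
H = 0
b(x, S) = 0 (b(x, S) = 0*(-12 + 0) = 0*(-12) = 0)
√(384811 + b((8 - 13)², D(-11, 5))) = √(384811 + 0) = √384811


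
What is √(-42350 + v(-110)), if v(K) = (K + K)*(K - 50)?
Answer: 5*I*√286 ≈ 84.558*I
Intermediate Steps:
v(K) = 2*K*(-50 + K) (v(K) = (2*K)*(-50 + K) = 2*K*(-50 + K))
√(-42350 + v(-110)) = √(-42350 + 2*(-110)*(-50 - 110)) = √(-42350 + 2*(-110)*(-160)) = √(-42350 + 35200) = √(-7150) = 5*I*√286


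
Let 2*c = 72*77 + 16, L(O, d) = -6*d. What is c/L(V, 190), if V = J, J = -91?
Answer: -139/57 ≈ -2.4386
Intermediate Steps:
V = -91
c = 2780 (c = (72*77 + 16)/2 = (5544 + 16)/2 = (½)*5560 = 2780)
c/L(V, 190) = 2780/((-6*190)) = 2780/(-1140) = 2780*(-1/1140) = -139/57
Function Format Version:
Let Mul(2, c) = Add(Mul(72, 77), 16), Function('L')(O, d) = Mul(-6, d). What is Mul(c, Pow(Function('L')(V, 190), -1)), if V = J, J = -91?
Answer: Rational(-139, 57) ≈ -2.4386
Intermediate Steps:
V = -91
c = 2780 (c = Mul(Rational(1, 2), Add(Mul(72, 77), 16)) = Mul(Rational(1, 2), Add(5544, 16)) = Mul(Rational(1, 2), 5560) = 2780)
Mul(c, Pow(Function('L')(V, 190), -1)) = Mul(2780, Pow(Mul(-6, 190), -1)) = Mul(2780, Pow(-1140, -1)) = Mul(2780, Rational(-1, 1140)) = Rational(-139, 57)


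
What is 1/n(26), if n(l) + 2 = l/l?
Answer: -1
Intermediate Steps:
n(l) = -1 (n(l) = -2 + l/l = -2 + 1 = -1)
1/n(26) = 1/(-1) = -1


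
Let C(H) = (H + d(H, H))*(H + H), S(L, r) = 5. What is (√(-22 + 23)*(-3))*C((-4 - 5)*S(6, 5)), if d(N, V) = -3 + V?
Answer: -25110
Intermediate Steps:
C(H) = 2*H*(-3 + 2*H) (C(H) = (H + (-3 + H))*(H + H) = (-3 + 2*H)*(2*H) = 2*H*(-3 + 2*H))
(√(-22 + 23)*(-3))*C((-4 - 5)*S(6, 5)) = (√(-22 + 23)*(-3))*(2*((-4 - 5)*5)*(-3 + 2*((-4 - 5)*5))) = (√1*(-3))*(2*(-9*5)*(-3 + 2*(-9*5))) = (1*(-3))*(2*(-45)*(-3 + 2*(-45))) = -6*(-45)*(-3 - 90) = -6*(-45)*(-93) = -3*8370 = -25110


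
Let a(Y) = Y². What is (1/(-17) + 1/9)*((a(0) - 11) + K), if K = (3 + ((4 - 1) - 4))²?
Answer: -56/153 ≈ -0.36601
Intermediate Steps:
K = 4 (K = (3 + (3 - 4))² = (3 - 1)² = 2² = 4)
(1/(-17) + 1/9)*((a(0) - 11) + K) = (1/(-17) + 1/9)*((0² - 11) + 4) = (-1/17 + ⅑)*((0 - 11) + 4) = 8*(-11 + 4)/153 = (8/153)*(-7) = -56/153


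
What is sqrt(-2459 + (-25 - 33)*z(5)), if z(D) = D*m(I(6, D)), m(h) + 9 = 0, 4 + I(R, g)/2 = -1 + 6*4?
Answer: sqrt(151) ≈ 12.288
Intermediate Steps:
I(R, g) = 38 (I(R, g) = -8 + 2*(-1 + 6*4) = -8 + 2*(-1 + 24) = -8 + 2*23 = -8 + 46 = 38)
m(h) = -9 (m(h) = -9 + 0 = -9)
z(D) = -9*D (z(D) = D*(-9) = -9*D)
sqrt(-2459 + (-25 - 33)*z(5)) = sqrt(-2459 + (-25 - 33)*(-9*5)) = sqrt(-2459 - 58*(-45)) = sqrt(-2459 + 2610) = sqrt(151)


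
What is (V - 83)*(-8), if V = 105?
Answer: -176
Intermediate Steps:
(V - 83)*(-8) = (105 - 83)*(-8) = 22*(-8) = -176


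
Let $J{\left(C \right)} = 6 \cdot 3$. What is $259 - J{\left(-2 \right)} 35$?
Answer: $-371$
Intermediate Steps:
$J{\left(C \right)} = 18$
$259 - J{\left(-2 \right)} 35 = 259 - 18 \cdot 35 = 259 - 630 = -371$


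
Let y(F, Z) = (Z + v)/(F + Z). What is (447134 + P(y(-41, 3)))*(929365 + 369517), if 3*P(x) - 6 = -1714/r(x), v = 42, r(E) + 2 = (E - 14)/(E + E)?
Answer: 230501641562504/397 ≈ 5.8061e+11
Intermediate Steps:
r(E) = -2 + (-14 + E)/(2*E) (r(E) = -2 + (E - 14)/(E + E) = -2 + (-14 + E)/((2*E)) = -2 + (-14 + E)*(1/(2*E)) = -2 + (-14 + E)/(2*E))
y(F, Z) = (42 + Z)/(F + Z) (y(F, Z) = (Z + 42)/(F + Z) = (42 + Z)/(F + Z))
P(x) = 2 - 1714/(3*(-3/2 - 7/x)) (P(x) = 2 + (-1714/(-3/2 - 7/x))/3 = 2 - 1714/(3*(-3/2 - 7/x)))
(447134 + P(y(-41, 3)))*(929365 + 369517) = (447134 + 2*(42 + 1723*((42 + 3)/(-41 + 3)))/(3*(14 + 3*((42 + 3)/(-41 + 3)))))*(929365 + 369517) = (447134 + 2*(42 + 1723*(45/(-38)))/(3*(14 + 3*(45/(-38)))))*1298882 = (447134 + 2*(42 + 1723*(-1/38*45))/(3*(14 + 3*(-1/38*45))))*1298882 = (447134 + 2*(42 + 1723*(-45/38))/(3*(14 + 3*(-45/38))))*1298882 = (447134 + 2*(42 - 77535/38)/(3*(14 - 135/38)))*1298882 = (447134 + (⅔)*(-75939/38)/(397/38))*1298882 = (447134 + (⅔)*(38/397)*(-75939/38))*1298882 = (447134 - 50626/397)*1298882 = (177461572/397)*1298882 = 230501641562504/397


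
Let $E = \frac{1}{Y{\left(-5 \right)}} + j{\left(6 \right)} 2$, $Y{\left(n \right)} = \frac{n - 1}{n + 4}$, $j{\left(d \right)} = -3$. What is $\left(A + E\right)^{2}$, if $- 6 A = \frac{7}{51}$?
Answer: $\frac{802816}{23409} \approx 34.295$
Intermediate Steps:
$A = - \frac{7}{306}$ ($A = - \frac{7 \cdot \frac{1}{51}}{6} = \left(- \frac{1}{6}\right) \frac{7}{51} = - \frac{7}{306} \approx -0.022876$)
$Y{\left(n \right)} = \frac{-1 + n}{4 + n}$
$E = - \frac{35}{6}$ ($E = \frac{1}{\frac{1}{4 - 5} \left(-1 - 5\right)} - 6 = \frac{1}{\frac{1}{-1} \left(-6\right)} - 6 = \frac{1}{\left(-1\right) \left(-6\right)} - 6 = \frac{1}{6} - 6 = - \frac{35}{6} \approx -5.8333$)
$\left(A + E\right)^{2} = \left(- \frac{7}{306} - \frac{35}{6}\right)^{2} = \left(- \frac{896}{153}\right)^{2} = \frac{802816}{23409}$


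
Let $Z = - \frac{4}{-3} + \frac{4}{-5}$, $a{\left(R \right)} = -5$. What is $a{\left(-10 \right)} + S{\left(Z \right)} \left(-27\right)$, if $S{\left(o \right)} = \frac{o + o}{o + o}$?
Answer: $-32$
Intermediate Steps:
$Z = \frac{8}{15}$ ($Z = \left(-4\right) \left(- \frac{1}{3}\right) + 4 \left(- \frac{1}{5}\right) = \frac{4}{3} - \frac{4}{5} = \frac{8}{15} \approx 0.53333$)
$S{\left(o \right)} = 1$ ($S{\left(o \right)} = \frac{2 o}{2 o} = 2 o \frac{1}{2 o} = 1$)
$a{\left(-10 \right)} + S{\left(Z \right)} \left(-27\right) = -5 + 1 \left(-27\right) = -5 - 27 = -32$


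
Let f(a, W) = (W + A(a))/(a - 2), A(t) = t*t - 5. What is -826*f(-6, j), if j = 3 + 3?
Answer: 15281/4 ≈ 3820.3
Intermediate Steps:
A(t) = -5 + t**2 (A(t) = t**2 - 5 = -5 + t**2)
j = 6
f(a, W) = (-5 + W + a**2)/(-2 + a) (f(a, W) = (W + (-5 + a**2))/(a - 2) = (-5 + W + a**2)/(-2 + a))
-826*f(-6, j) = -826*(-5 + 6 + (-6)**2)/(-2 - 6) = -826*(-5 + 6 + 36)/(-8) = -(-413)*37/4 = -826*(-37/8) = 15281/4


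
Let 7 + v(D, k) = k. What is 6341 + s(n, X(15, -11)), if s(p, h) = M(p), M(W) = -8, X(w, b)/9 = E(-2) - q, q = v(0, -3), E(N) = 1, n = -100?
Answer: 6333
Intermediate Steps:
v(D, k) = -7 + k
q = -10 (q = -7 - 3 = -10)
X(w, b) = 99 (X(w, b) = 9*(1 - 1*(-10)) = 9*(1 + 10) = 9*11 = 99)
s(p, h) = -8
6341 + s(n, X(15, -11)) = 6341 - 8 = 6333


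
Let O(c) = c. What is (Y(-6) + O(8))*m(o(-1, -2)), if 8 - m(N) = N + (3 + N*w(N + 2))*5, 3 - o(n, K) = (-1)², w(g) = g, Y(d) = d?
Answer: -98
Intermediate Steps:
o(n, K) = 2 (o(n, K) = 3 - 1*(-1)² = 3 - 1*1 = 3 - 1 = 2)
m(N) = -7 - N - 5*N*(2 + N) (m(N) = 8 - (N + (3 + N*(N + 2))*5) = 8 - (N + (3 + N*(2 + N))*5) = 8 - (N + (15 + 5*N*(2 + N))) = 8 - (15 + N + 5*N*(2 + N)) = 8 + (-15 - N - 5*N*(2 + N)) = -7 - N - 5*N*(2 + N))
(Y(-6) + O(8))*m(o(-1, -2)) = (-6 + 8)*(-7 - 1*2 - 5*2*(2 + 2)) = 2*(-7 - 2 - 5*2*4) = 2*(-7 - 2 - 40) = 2*(-49) = -98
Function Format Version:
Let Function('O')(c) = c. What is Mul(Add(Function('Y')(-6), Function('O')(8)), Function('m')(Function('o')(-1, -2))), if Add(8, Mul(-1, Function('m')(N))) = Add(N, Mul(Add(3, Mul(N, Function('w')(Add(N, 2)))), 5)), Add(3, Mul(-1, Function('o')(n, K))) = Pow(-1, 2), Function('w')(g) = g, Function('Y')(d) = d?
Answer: -98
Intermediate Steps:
Function('o')(n, K) = 2 (Function('o')(n, K) = Add(3, Mul(-1, Pow(-1, 2))) = Add(3, Mul(-1, 1)) = Add(3, -1) = 2)
Function('m')(N) = Add(-7, Mul(-1, N), Mul(-5, N, Add(2, N))) (Function('m')(N) = Add(8, Mul(-1, Add(N, Mul(Add(3, Mul(N, Add(N, 2))), 5)))) = Add(8, Mul(-1, Add(N, Mul(Add(3, Mul(N, Add(2, N))), 5)))) = Add(8, Mul(-1, Add(N, Add(15, Mul(5, N, Add(2, N)))))) = Add(8, Mul(-1, Add(15, N, Mul(5, N, Add(2, N))))) = Add(8, Add(-15, Mul(-1, N), Mul(-5, N, Add(2, N)))) = Add(-7, Mul(-1, N), Mul(-5, N, Add(2, N))))
Mul(Add(Function('Y')(-6), Function('O')(8)), Function('m')(Function('o')(-1, -2))) = Mul(Add(-6, 8), Add(-7, Mul(-1, 2), Mul(-5, 2, Add(2, 2)))) = Mul(2, Add(-7, -2, Mul(-5, 2, 4))) = Mul(2, Add(-7, -2, -40)) = Mul(2, -49) = -98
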